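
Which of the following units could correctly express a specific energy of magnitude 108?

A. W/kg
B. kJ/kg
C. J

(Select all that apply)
B

specific energy has SI base units: m^2 / s^2

Checking each option against m^2 / s^2:
  A. W/kg: ✗ does not match
  B. kJ/kg: ✓ matches
  C. J: ✗ does not match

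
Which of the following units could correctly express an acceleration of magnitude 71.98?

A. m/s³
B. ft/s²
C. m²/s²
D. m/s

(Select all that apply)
B

acceleration has SI base units: m / s^2

Checking each option against m / s^2:
  A. m/s³: ✗ does not match
  B. ft/s²: ✓ matches
  C. m²/s²: ✗ does not match
  D. m/s: ✗ does not match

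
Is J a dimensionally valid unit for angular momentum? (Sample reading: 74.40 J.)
No

angular momentum has SI base units: kg * m^2 / s
J does NOT reduce to kg * m^2 / s; a valid unit for angular momentum would be e.g. kg·m²/s.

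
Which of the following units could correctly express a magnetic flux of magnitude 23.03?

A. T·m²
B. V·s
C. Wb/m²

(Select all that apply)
A, B

magnetic flux has SI base units: kg * m^2 / (A * s^2)

Checking each option against kg * m^2 / (A * s^2):
  A. T·m²: ✓ matches
  B. V·s: ✓ matches
  C. Wb/m²: ✗ does not match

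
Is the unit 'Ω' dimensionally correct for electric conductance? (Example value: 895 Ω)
No

electric conductance has SI base units: A^2 * s^3 / (kg * m^2)
Ω does NOT reduce to A^2 * s^3 / (kg * m^2); a valid unit for electric conductance would be e.g. S.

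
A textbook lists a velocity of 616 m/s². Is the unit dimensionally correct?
No

velocity has SI base units: m / s
m/s² does NOT reduce to m / s; a valid unit for velocity would be e.g. m/s.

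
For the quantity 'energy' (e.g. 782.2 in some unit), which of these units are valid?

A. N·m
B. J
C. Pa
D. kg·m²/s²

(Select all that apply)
A, B, D

energy has SI base units: kg * m^2 / s^2

Checking each option against kg * m^2 / s^2:
  A. N·m: ✓ matches
  B. J: ✓ matches
  C. Pa: ✗ does not match
  D. kg·m²/s²: ✓ matches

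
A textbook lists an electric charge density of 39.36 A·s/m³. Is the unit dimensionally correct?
Yes

electric charge density has SI base units: A * s / m^3
A·s/m³ reduces to the same SI base units, so it is a valid unit for electric charge density.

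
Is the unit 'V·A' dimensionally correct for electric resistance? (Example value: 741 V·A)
No

electric resistance has SI base units: kg * m^2 / (A^2 * s^3)
V·A does NOT reduce to kg * m^2 / (A^2 * s^3); a valid unit for electric resistance would be e.g. Ω.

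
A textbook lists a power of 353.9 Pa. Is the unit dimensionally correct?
No

power has SI base units: kg * m^2 / s^3
Pa does NOT reduce to kg * m^2 / s^3; a valid unit for power would be e.g. W.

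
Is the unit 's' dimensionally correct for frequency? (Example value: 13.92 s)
No

frequency has SI base units: 1 / s
s does NOT reduce to 1 / s; a valid unit for frequency would be e.g. Hz.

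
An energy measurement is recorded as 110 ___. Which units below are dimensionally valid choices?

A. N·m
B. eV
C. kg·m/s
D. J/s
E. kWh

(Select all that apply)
A, B, E

energy has SI base units: kg * m^2 / s^2

Checking each option against kg * m^2 / s^2:
  A. N·m: ✓ matches
  B. eV: ✓ matches
  C. kg·m/s: ✗ does not match
  D. J/s: ✗ does not match
  E. kWh: ✓ matches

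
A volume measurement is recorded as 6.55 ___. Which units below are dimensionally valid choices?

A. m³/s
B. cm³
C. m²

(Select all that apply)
B

volume has SI base units: m^3

Checking each option against m^3:
  A. m³/s: ✗ does not match
  B. cm³: ✓ matches
  C. m²: ✗ does not match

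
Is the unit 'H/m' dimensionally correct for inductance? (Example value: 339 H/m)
No

inductance has SI base units: kg * m^2 / (A^2 * s^2)
H/m does NOT reduce to kg * m^2 / (A^2 * s^2); a valid unit for inductance would be e.g. H.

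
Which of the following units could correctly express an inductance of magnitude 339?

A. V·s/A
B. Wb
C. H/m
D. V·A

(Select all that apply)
A

inductance has SI base units: kg * m^2 / (A^2 * s^2)

Checking each option against kg * m^2 / (A^2 * s^2):
  A. V·s/A: ✓ matches
  B. Wb: ✗ does not match
  C. H/m: ✗ does not match
  D. V·A: ✗ does not match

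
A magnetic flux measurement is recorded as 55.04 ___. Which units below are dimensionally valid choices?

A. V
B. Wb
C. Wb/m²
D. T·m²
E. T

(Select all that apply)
B, D

magnetic flux has SI base units: kg * m^2 / (A * s^2)

Checking each option against kg * m^2 / (A * s^2):
  A. V: ✗ does not match
  B. Wb: ✓ matches
  C. Wb/m²: ✗ does not match
  D. T·m²: ✓ matches
  E. T: ✗ does not match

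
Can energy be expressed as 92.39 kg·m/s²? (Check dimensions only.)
No

energy has SI base units: kg * m^2 / s^2
kg·m/s² does NOT reduce to kg * m^2 / s^2; a valid unit for energy would be e.g. J.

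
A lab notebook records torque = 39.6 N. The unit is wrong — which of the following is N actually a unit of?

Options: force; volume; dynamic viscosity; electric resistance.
force

torque should have units dimensionally equivalent to kg * m^2 / s^2 (e.g. N·m).
The given unit 'N' reduces to kg * m / s^2. Of the listed options, that is the dimensionality of force.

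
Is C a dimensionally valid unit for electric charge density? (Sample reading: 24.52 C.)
No

electric charge density has SI base units: A * s / m^3
C does NOT reduce to A * s / m^3; a valid unit for electric charge density would be e.g. C/m³.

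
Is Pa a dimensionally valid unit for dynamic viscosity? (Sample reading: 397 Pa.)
No

dynamic viscosity has SI base units: kg / (m * s)
Pa does NOT reduce to kg / (m * s); a valid unit for dynamic viscosity would be e.g. Pa·s.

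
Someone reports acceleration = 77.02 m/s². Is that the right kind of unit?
Yes

acceleration has SI base units: m / s^2
m/s² reduces to the same SI base units, so it is a valid unit for acceleration.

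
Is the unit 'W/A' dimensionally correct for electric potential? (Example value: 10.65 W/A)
Yes

electric potential has SI base units: kg * m^2 / (A * s^3)
W/A reduces to the same SI base units, so it is a valid unit for electric potential.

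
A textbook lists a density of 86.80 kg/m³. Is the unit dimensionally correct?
Yes

density has SI base units: kg / m^3
kg/m³ reduces to the same SI base units, so it is a valid unit for density.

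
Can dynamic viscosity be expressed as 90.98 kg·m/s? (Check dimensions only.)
No

dynamic viscosity has SI base units: kg / (m * s)
kg·m/s does NOT reduce to kg / (m * s); a valid unit for dynamic viscosity would be e.g. Pa·s.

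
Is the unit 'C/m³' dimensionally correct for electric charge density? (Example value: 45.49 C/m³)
Yes

electric charge density has SI base units: A * s / m^3
C/m³ reduces to the same SI base units, so it is a valid unit for electric charge density.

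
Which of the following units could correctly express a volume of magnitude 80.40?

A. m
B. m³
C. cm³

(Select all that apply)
B, C

volume has SI base units: m^3

Checking each option against m^3:
  A. m: ✗ does not match
  B. m³: ✓ matches
  C. cm³: ✓ matches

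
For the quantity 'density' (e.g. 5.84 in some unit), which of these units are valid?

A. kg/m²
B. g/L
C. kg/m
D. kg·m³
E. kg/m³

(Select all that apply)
B, E

density has SI base units: kg / m^3

Checking each option against kg / m^3:
  A. kg/m²: ✗ does not match
  B. g/L: ✓ matches
  C. kg/m: ✗ does not match
  D. kg·m³: ✗ does not match
  E. kg/m³: ✓ matches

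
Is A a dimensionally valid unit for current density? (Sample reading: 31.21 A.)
No

current density has SI base units: A / m^2
A does NOT reduce to A / m^2; a valid unit for current density would be e.g. A/m².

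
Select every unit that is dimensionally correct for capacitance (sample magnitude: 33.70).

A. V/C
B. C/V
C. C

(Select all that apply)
B

capacitance has SI base units: A^2 * s^4 / (kg * m^2)

Checking each option against A^2 * s^4 / (kg * m^2):
  A. V/C: ✗ does not match
  B. C/V: ✓ matches
  C. C: ✗ does not match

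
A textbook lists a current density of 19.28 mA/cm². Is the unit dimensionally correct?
Yes

current density has SI base units: A / m^2
mA/cm² reduces to the same SI base units, so it is a valid unit for current density.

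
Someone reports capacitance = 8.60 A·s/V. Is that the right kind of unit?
Yes

capacitance has SI base units: A^2 * s^4 / (kg * m^2)
A·s/V reduces to the same SI base units, so it is a valid unit for capacitance.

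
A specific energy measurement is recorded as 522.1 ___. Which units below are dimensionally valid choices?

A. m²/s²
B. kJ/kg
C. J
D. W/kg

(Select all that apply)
A, B

specific energy has SI base units: m^2 / s^2

Checking each option against m^2 / s^2:
  A. m²/s²: ✓ matches
  B. kJ/kg: ✓ matches
  C. J: ✗ does not match
  D. W/kg: ✗ does not match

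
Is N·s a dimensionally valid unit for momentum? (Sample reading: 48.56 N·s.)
Yes

momentum has SI base units: kg * m / s
N·s reduces to the same SI base units, so it is a valid unit for momentum.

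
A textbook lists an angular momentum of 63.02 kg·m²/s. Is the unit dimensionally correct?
Yes

angular momentum has SI base units: kg * m^2 / s
kg·m²/s reduces to the same SI base units, so it is a valid unit for angular momentum.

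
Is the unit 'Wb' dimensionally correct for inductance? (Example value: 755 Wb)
No

inductance has SI base units: kg * m^2 / (A^2 * s^2)
Wb does NOT reduce to kg * m^2 / (A^2 * s^2); a valid unit for inductance would be e.g. H.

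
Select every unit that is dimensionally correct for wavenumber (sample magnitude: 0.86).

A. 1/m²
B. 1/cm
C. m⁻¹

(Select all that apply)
B, C

wavenumber has SI base units: 1 / m

Checking each option against 1 / m:
  A. 1/m²: ✗ does not match
  B. 1/cm: ✓ matches
  C. m⁻¹: ✓ matches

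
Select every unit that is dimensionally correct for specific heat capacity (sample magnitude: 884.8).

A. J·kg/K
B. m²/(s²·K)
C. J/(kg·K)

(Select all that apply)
B, C

specific heat capacity has SI base units: m^2 / (s^2 * K)

Checking each option against m^2 / (s^2 * K):
  A. J·kg/K: ✗ does not match
  B. m²/(s²·K): ✓ matches
  C. J/(kg·K): ✓ matches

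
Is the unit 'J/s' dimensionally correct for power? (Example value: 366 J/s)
Yes

power has SI base units: kg * m^2 / s^3
J/s reduces to the same SI base units, so it is a valid unit for power.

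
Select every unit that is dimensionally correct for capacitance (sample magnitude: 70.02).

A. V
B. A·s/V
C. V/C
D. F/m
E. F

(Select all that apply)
B, E

capacitance has SI base units: A^2 * s^4 / (kg * m^2)

Checking each option against A^2 * s^4 / (kg * m^2):
  A. V: ✗ does not match
  B. A·s/V: ✓ matches
  C. V/C: ✗ does not match
  D. F/m: ✗ does not match
  E. F: ✓ matches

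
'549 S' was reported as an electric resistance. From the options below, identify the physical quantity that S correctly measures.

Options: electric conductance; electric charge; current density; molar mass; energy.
electric conductance

electric resistance should have units dimensionally equivalent to kg * m^2 / (A^2 * s^3) (e.g. Ω).
The given unit 'S' reduces to A^2 * s^3 / (kg * m^2). Of the listed options, that is the dimensionality of electric conductance.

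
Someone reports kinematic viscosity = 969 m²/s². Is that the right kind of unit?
No

kinematic viscosity has SI base units: m^2 / s
m²/s² does NOT reduce to m^2 / s; a valid unit for kinematic viscosity would be e.g. m²/s.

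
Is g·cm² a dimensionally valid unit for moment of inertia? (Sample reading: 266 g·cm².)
Yes

moment of inertia has SI base units: kg * m^2
g·cm² reduces to the same SI base units, so it is a valid unit for moment of inertia.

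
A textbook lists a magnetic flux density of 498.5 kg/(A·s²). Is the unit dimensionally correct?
Yes

magnetic flux density has SI base units: kg / (A * s^2)
kg/(A·s²) reduces to the same SI base units, so it is a valid unit for magnetic flux density.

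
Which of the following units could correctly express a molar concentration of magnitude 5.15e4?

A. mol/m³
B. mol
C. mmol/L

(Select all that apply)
A, C

molar concentration has SI base units: mol / m^3

Checking each option against mol / m^3:
  A. mol/m³: ✓ matches
  B. mol: ✗ does not match
  C. mmol/L: ✓ matches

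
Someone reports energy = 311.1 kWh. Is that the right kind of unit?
Yes

energy has SI base units: kg * m^2 / s^2
kWh reduces to the same SI base units, so it is a valid unit for energy.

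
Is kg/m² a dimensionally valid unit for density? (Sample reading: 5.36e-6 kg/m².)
No

density has SI base units: kg / m^3
kg/m² does NOT reduce to kg / m^3; a valid unit for density would be e.g. kg/m³.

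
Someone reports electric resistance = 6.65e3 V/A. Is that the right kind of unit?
Yes

electric resistance has SI base units: kg * m^2 / (A^2 * s^3)
V/A reduces to the same SI base units, so it is a valid unit for electric resistance.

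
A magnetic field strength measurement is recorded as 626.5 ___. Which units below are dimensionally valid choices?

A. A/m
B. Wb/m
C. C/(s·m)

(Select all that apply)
A, C

magnetic field strength has SI base units: A / m

Checking each option against A / m:
  A. A/m: ✓ matches
  B. Wb/m: ✗ does not match
  C. C/(s·m): ✓ matches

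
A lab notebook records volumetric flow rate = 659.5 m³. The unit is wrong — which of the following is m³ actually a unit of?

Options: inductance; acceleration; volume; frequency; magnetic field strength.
volume

volumetric flow rate should have units dimensionally equivalent to m^3 / s (e.g. m³/s).
The given unit 'm³' reduces to m^3. Of the listed options, that is the dimensionality of volume.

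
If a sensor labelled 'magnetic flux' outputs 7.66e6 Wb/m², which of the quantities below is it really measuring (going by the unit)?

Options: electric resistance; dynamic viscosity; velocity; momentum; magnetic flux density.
magnetic flux density

magnetic flux should have units dimensionally equivalent to kg * m^2 / (A * s^2) (e.g. Wb).
The given unit 'Wb/m²' reduces to kg / (A * s^2). Of the listed options, that is the dimensionality of magnetic flux density.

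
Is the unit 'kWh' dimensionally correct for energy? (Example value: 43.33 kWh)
Yes

energy has SI base units: kg * m^2 / s^2
kWh reduces to the same SI base units, so it is a valid unit for energy.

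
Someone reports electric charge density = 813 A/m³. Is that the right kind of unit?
No

electric charge density has SI base units: A * s / m^3
A/m³ does NOT reduce to A * s / m^3; a valid unit for electric charge density would be e.g. C/m³.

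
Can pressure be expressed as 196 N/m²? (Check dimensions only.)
Yes

pressure has SI base units: kg / (m * s^2)
N/m² reduces to the same SI base units, so it is a valid unit for pressure.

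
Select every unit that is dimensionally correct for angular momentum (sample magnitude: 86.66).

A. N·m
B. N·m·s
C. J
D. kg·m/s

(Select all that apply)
B

angular momentum has SI base units: kg * m^2 / s

Checking each option against kg * m^2 / s:
  A. N·m: ✗ does not match
  B. N·m·s: ✓ matches
  C. J: ✗ does not match
  D. kg·m/s: ✗ does not match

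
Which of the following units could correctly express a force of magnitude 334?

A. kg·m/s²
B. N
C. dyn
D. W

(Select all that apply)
A, B, C

force has SI base units: kg * m / s^2

Checking each option against kg * m / s^2:
  A. kg·m/s²: ✓ matches
  B. N: ✓ matches
  C. dyn: ✓ matches
  D. W: ✗ does not match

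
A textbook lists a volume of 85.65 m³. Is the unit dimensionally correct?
Yes

volume has SI base units: m^3
m³ reduces to the same SI base units, so it is a valid unit for volume.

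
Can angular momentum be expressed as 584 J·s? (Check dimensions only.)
Yes

angular momentum has SI base units: kg * m^2 / s
J·s reduces to the same SI base units, so it is a valid unit for angular momentum.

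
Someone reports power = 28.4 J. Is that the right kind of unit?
No

power has SI base units: kg * m^2 / s^3
J does NOT reduce to kg * m^2 / s^3; a valid unit for power would be e.g. W.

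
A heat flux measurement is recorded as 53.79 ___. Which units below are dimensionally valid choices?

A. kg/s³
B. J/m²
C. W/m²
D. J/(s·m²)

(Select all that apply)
A, C, D

heat flux has SI base units: kg / s^3

Checking each option against kg / s^3:
  A. kg/s³: ✓ matches
  B. J/m²: ✗ does not match
  C. W/m²: ✓ matches
  D. J/(s·m²): ✓ matches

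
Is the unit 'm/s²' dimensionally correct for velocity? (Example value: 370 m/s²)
No

velocity has SI base units: m / s
m/s² does NOT reduce to m / s; a valid unit for velocity would be e.g. m/s.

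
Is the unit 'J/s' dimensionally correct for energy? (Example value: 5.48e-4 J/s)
No

energy has SI base units: kg * m^2 / s^2
J/s does NOT reduce to kg * m^2 / s^2; a valid unit for energy would be e.g. J.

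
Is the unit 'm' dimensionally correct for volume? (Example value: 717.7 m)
No

volume has SI base units: m^3
m does NOT reduce to m^3; a valid unit for volume would be e.g. m³.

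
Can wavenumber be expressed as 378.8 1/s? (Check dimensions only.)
No

wavenumber has SI base units: 1 / m
1/s does NOT reduce to 1 / m; a valid unit for wavenumber would be e.g. 1/m.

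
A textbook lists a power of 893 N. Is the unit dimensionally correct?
No

power has SI base units: kg * m^2 / s^3
N does NOT reduce to kg * m^2 / s^3; a valid unit for power would be e.g. W.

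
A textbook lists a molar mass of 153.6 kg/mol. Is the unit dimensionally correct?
Yes

molar mass has SI base units: kg / mol
kg/mol reduces to the same SI base units, so it is a valid unit for molar mass.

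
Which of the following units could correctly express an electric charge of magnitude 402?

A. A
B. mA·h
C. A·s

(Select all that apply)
B, C

electric charge has SI base units: A * s

Checking each option against A * s:
  A. A: ✗ does not match
  B. mA·h: ✓ matches
  C. A·s: ✓ matches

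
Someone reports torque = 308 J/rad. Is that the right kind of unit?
Yes

torque has SI base units: kg * m^2 / s^2
J/rad reduces to the same SI base units, so it is a valid unit for torque.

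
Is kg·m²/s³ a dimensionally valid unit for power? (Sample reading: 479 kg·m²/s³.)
Yes

power has SI base units: kg * m^2 / s^3
kg·m²/s³ reduces to the same SI base units, so it is a valid unit for power.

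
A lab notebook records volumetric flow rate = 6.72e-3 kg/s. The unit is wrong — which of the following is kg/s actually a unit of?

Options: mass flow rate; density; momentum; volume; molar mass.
mass flow rate

volumetric flow rate should have units dimensionally equivalent to m^3 / s (e.g. m³/s).
The given unit 'kg/s' reduces to kg / s. Of the listed options, that is the dimensionality of mass flow rate.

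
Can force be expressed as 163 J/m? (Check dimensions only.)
Yes

force has SI base units: kg * m / s^2
J/m reduces to the same SI base units, so it is a valid unit for force.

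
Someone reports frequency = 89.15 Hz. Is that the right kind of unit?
Yes

frequency has SI base units: 1 / s
Hz reduces to the same SI base units, so it is a valid unit for frequency.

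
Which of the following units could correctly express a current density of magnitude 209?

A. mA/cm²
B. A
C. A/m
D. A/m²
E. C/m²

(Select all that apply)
A, D

current density has SI base units: A / m^2

Checking each option against A / m^2:
  A. mA/cm²: ✓ matches
  B. A: ✗ does not match
  C. A/m: ✗ does not match
  D. A/m²: ✓ matches
  E. C/m²: ✗ does not match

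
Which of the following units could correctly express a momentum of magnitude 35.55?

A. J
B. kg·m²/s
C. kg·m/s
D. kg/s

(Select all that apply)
C

momentum has SI base units: kg * m / s

Checking each option against kg * m / s:
  A. J: ✗ does not match
  B. kg·m²/s: ✗ does not match
  C. kg·m/s: ✓ matches
  D. kg/s: ✗ does not match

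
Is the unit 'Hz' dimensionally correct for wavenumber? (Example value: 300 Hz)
No

wavenumber has SI base units: 1 / m
Hz does NOT reduce to 1 / m; a valid unit for wavenumber would be e.g. 1/m.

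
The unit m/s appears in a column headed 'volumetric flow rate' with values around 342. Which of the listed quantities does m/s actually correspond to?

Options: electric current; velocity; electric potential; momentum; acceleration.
velocity

volumetric flow rate should have units dimensionally equivalent to m^3 / s (e.g. m³/s).
The given unit 'm/s' reduces to m / s. Of the listed options, that is the dimensionality of velocity.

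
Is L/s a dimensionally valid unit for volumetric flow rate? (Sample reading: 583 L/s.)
Yes

volumetric flow rate has SI base units: m^3 / s
L/s reduces to the same SI base units, so it is a valid unit for volumetric flow rate.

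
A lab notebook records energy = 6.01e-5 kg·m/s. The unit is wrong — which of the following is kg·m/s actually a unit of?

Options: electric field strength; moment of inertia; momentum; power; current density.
momentum

energy should have units dimensionally equivalent to kg * m^2 / s^2 (e.g. J).
The given unit 'kg·m/s' reduces to kg * m / s. Of the listed options, that is the dimensionality of momentum.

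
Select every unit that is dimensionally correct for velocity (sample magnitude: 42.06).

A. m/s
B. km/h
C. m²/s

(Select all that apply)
A, B

velocity has SI base units: m / s

Checking each option against m / s:
  A. m/s: ✓ matches
  B. km/h: ✓ matches
  C. m²/s: ✗ does not match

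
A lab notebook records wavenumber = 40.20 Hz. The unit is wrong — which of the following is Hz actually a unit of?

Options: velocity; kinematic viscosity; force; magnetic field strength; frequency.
frequency

wavenumber should have units dimensionally equivalent to 1 / m (e.g. 1/m).
The given unit 'Hz' reduces to 1 / s. Of the listed options, that is the dimensionality of frequency.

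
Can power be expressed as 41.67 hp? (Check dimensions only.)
Yes

power has SI base units: kg * m^2 / s^3
hp reduces to the same SI base units, so it is a valid unit for power.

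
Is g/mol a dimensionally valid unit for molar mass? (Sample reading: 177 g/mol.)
Yes

molar mass has SI base units: kg / mol
g/mol reduces to the same SI base units, so it is a valid unit for molar mass.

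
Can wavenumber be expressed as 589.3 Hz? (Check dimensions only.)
No

wavenumber has SI base units: 1 / m
Hz does NOT reduce to 1 / m; a valid unit for wavenumber would be e.g. 1/m.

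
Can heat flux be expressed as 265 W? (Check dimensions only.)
No

heat flux has SI base units: kg / s^3
W does NOT reduce to kg / s^3; a valid unit for heat flux would be e.g. W/m².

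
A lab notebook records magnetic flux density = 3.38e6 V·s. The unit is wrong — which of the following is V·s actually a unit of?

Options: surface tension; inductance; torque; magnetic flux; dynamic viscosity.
magnetic flux

magnetic flux density should have units dimensionally equivalent to kg / (A * s^2) (e.g. T).
The given unit 'V·s' reduces to kg * m^2 / (A * s^2). Of the listed options, that is the dimensionality of magnetic flux.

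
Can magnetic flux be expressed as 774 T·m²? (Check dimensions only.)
Yes

magnetic flux has SI base units: kg * m^2 / (A * s^2)
T·m² reduces to the same SI base units, so it is a valid unit for magnetic flux.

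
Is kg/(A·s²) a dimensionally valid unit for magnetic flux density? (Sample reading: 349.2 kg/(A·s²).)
Yes

magnetic flux density has SI base units: kg / (A * s^2)
kg/(A·s²) reduces to the same SI base units, so it is a valid unit for magnetic flux density.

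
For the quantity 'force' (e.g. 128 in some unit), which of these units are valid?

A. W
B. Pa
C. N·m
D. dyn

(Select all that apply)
D

force has SI base units: kg * m / s^2

Checking each option against kg * m / s^2:
  A. W: ✗ does not match
  B. Pa: ✗ does not match
  C. N·m: ✗ does not match
  D. dyn: ✓ matches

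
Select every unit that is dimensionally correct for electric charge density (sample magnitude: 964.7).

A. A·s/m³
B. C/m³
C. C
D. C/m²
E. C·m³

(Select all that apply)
A, B

electric charge density has SI base units: A * s / m^3

Checking each option against A * s / m^3:
  A. A·s/m³: ✓ matches
  B. C/m³: ✓ matches
  C. C: ✗ does not match
  D. C/m²: ✗ does not match
  E. C·m³: ✗ does not match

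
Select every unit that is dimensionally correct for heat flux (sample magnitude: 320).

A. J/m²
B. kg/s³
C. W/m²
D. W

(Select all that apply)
B, C

heat flux has SI base units: kg / s^3

Checking each option against kg / s^3:
  A. J/m²: ✗ does not match
  B. kg/s³: ✓ matches
  C. W/m²: ✓ matches
  D. W: ✗ does not match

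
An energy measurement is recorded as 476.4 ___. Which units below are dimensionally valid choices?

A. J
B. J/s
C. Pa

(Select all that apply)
A

energy has SI base units: kg * m^2 / s^2

Checking each option against kg * m^2 / s^2:
  A. J: ✓ matches
  B. J/s: ✗ does not match
  C. Pa: ✗ does not match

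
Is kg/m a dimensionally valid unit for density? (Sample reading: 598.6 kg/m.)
No

density has SI base units: kg / m^3
kg/m does NOT reduce to kg / m^3; a valid unit for density would be e.g. kg/m³.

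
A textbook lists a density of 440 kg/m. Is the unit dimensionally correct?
No

density has SI base units: kg / m^3
kg/m does NOT reduce to kg / m^3; a valid unit for density would be e.g. kg/m³.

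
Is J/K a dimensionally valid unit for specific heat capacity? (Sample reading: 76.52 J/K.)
No

specific heat capacity has SI base units: m^2 / (s^2 * K)
J/K does NOT reduce to m^2 / (s^2 * K); a valid unit for specific heat capacity would be e.g. J/(kg·K).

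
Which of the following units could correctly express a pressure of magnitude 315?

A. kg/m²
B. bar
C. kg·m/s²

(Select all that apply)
B

pressure has SI base units: kg / (m * s^2)

Checking each option against kg / (m * s^2):
  A. kg/m²: ✗ does not match
  B. bar: ✓ matches
  C. kg·m/s²: ✗ does not match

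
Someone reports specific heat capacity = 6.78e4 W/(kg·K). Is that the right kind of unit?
No

specific heat capacity has SI base units: m^2 / (s^2 * K)
W/(kg·K) does NOT reduce to m^2 / (s^2 * K); a valid unit for specific heat capacity would be e.g. J/(kg·K).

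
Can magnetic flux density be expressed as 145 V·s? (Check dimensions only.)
No

magnetic flux density has SI base units: kg / (A * s^2)
V·s does NOT reduce to kg / (A * s^2); a valid unit for magnetic flux density would be e.g. T.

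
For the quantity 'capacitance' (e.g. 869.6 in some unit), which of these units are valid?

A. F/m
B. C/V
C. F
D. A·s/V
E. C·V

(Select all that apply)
B, C, D

capacitance has SI base units: A^2 * s^4 / (kg * m^2)

Checking each option against A^2 * s^4 / (kg * m^2):
  A. F/m: ✗ does not match
  B. C/V: ✓ matches
  C. F: ✓ matches
  D. A·s/V: ✓ matches
  E. C·V: ✗ does not match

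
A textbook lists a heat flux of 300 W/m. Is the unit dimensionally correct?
No

heat flux has SI base units: kg / s^3
W/m does NOT reduce to kg / s^3; a valid unit for heat flux would be e.g. W/m².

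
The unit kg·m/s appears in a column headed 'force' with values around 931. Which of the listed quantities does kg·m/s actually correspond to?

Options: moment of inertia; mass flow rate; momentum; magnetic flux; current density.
momentum

force should have units dimensionally equivalent to kg * m / s^2 (e.g. N).
The given unit 'kg·m/s' reduces to kg * m / s. Of the listed options, that is the dimensionality of momentum.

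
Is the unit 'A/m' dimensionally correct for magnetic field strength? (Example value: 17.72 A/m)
Yes

magnetic field strength has SI base units: A / m
A/m reduces to the same SI base units, so it is a valid unit for magnetic field strength.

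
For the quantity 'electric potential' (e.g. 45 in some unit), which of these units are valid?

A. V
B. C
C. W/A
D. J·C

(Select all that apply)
A, C

electric potential has SI base units: kg * m^2 / (A * s^3)

Checking each option against kg * m^2 / (A * s^3):
  A. V: ✓ matches
  B. C: ✗ does not match
  C. W/A: ✓ matches
  D. J·C: ✗ does not match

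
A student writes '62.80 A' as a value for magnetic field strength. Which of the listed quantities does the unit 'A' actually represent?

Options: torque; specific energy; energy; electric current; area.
electric current

magnetic field strength should have units dimensionally equivalent to A / m (e.g. A/m).
The given unit 'A' reduces to A. Of the listed options, that is the dimensionality of electric current.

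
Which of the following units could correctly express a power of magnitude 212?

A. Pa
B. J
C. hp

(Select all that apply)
C

power has SI base units: kg * m^2 / s^3

Checking each option against kg * m^2 / s^3:
  A. Pa: ✗ does not match
  B. J: ✗ does not match
  C. hp: ✓ matches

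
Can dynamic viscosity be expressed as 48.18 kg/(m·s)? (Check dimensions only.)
Yes

dynamic viscosity has SI base units: kg / (m * s)
kg/(m·s) reduces to the same SI base units, so it is a valid unit for dynamic viscosity.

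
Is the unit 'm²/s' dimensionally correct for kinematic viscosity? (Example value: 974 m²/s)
Yes

kinematic viscosity has SI base units: m^2 / s
m²/s reduces to the same SI base units, so it is a valid unit for kinematic viscosity.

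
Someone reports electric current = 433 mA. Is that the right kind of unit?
Yes

electric current has SI base units: A
mA reduces to the same SI base units, so it is a valid unit for electric current.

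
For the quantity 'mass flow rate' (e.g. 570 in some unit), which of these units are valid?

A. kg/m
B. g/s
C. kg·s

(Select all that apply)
B

mass flow rate has SI base units: kg / s

Checking each option against kg / s:
  A. kg/m: ✗ does not match
  B. g/s: ✓ matches
  C. kg·s: ✗ does not match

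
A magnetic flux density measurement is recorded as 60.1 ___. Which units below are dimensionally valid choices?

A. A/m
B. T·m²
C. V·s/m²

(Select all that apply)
C

magnetic flux density has SI base units: kg / (A * s^2)

Checking each option against kg / (A * s^2):
  A. A/m: ✗ does not match
  B. T·m²: ✗ does not match
  C. V·s/m²: ✓ matches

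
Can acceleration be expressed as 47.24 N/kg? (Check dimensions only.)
Yes

acceleration has SI base units: m / s^2
N/kg reduces to the same SI base units, so it is a valid unit for acceleration.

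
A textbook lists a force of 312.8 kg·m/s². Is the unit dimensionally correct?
Yes

force has SI base units: kg * m / s^2
kg·m/s² reduces to the same SI base units, so it is a valid unit for force.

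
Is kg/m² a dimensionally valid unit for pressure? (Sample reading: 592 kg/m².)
No

pressure has SI base units: kg / (m * s^2)
kg/m² does NOT reduce to kg / (m * s^2); a valid unit for pressure would be e.g. Pa.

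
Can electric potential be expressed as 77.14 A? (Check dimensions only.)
No

electric potential has SI base units: kg * m^2 / (A * s^3)
A does NOT reduce to kg * m^2 / (A * s^3); a valid unit for electric potential would be e.g. V.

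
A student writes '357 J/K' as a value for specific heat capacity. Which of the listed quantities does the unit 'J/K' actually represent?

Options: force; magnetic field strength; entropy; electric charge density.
entropy

specific heat capacity should have units dimensionally equivalent to m^2 / (s^2 * K) (e.g. J/(kg·K)).
The given unit 'J/K' reduces to kg * m^2 / (s^2 * K). Of the listed options, that is the dimensionality of entropy.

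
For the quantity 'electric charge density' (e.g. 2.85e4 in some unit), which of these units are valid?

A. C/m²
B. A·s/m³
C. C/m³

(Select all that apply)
B, C

electric charge density has SI base units: A * s / m^3

Checking each option against A * s / m^3:
  A. C/m²: ✗ does not match
  B. A·s/m³: ✓ matches
  C. C/m³: ✓ matches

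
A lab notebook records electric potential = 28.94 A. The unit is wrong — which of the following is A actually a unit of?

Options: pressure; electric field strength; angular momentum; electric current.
electric current

electric potential should have units dimensionally equivalent to kg * m^2 / (A * s^3) (e.g. V).
The given unit 'A' reduces to A. Of the listed options, that is the dimensionality of electric current.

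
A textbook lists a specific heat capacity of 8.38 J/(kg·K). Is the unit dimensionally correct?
Yes

specific heat capacity has SI base units: m^2 / (s^2 * K)
J/(kg·K) reduces to the same SI base units, so it is a valid unit for specific heat capacity.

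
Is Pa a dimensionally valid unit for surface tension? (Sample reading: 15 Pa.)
No

surface tension has SI base units: kg / s^2
Pa does NOT reduce to kg / s^2; a valid unit for surface tension would be e.g. N/m.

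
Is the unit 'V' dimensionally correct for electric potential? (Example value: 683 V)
Yes

electric potential has SI base units: kg * m^2 / (A * s^3)
V reduces to the same SI base units, so it is a valid unit for electric potential.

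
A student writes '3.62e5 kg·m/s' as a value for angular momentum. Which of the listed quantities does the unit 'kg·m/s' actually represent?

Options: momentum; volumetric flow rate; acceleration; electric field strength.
momentum

angular momentum should have units dimensionally equivalent to kg * m^2 / s (e.g. kg·m²/s).
The given unit 'kg·m/s' reduces to kg * m / s. Of the listed options, that is the dimensionality of momentum.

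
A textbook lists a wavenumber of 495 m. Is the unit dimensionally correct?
No

wavenumber has SI base units: 1 / m
m does NOT reduce to 1 / m; a valid unit for wavenumber would be e.g. 1/m.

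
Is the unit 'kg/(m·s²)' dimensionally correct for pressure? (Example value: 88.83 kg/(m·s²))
Yes

pressure has SI base units: kg / (m * s^2)
kg/(m·s²) reduces to the same SI base units, so it is a valid unit for pressure.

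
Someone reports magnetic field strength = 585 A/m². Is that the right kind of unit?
No

magnetic field strength has SI base units: A / m
A/m² does NOT reduce to A / m; a valid unit for magnetic field strength would be e.g. A/m.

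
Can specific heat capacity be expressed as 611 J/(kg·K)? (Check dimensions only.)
Yes

specific heat capacity has SI base units: m^2 / (s^2 * K)
J/(kg·K) reduces to the same SI base units, so it is a valid unit for specific heat capacity.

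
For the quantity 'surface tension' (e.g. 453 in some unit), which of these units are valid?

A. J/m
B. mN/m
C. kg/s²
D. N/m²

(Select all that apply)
B, C

surface tension has SI base units: kg / s^2

Checking each option against kg / s^2:
  A. J/m: ✗ does not match
  B. mN/m: ✓ matches
  C. kg/s²: ✓ matches
  D. N/m²: ✗ does not match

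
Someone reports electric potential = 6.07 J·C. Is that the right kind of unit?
No

electric potential has SI base units: kg * m^2 / (A * s^3)
J·C does NOT reduce to kg * m^2 / (A * s^3); a valid unit for electric potential would be e.g. V.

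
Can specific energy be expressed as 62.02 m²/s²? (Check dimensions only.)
Yes

specific energy has SI base units: m^2 / s^2
m²/s² reduces to the same SI base units, so it is a valid unit for specific energy.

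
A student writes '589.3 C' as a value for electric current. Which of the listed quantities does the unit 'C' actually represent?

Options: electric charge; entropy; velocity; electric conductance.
electric charge

electric current should have units dimensionally equivalent to A (e.g. A).
The given unit 'C' reduces to A * s. Of the listed options, that is the dimensionality of electric charge.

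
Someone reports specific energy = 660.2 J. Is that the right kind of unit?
No

specific energy has SI base units: m^2 / s^2
J does NOT reduce to m^2 / s^2; a valid unit for specific energy would be e.g. J/kg.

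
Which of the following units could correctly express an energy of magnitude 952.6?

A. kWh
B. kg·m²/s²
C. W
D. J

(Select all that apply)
A, B, D

energy has SI base units: kg * m^2 / s^2

Checking each option against kg * m^2 / s^2:
  A. kWh: ✓ matches
  B. kg·m²/s²: ✓ matches
  C. W: ✗ does not match
  D. J: ✓ matches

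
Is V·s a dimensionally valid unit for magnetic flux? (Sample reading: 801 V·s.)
Yes

magnetic flux has SI base units: kg * m^2 / (A * s^2)
V·s reduces to the same SI base units, so it is a valid unit for magnetic flux.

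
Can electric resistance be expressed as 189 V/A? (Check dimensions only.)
Yes

electric resistance has SI base units: kg * m^2 / (A^2 * s^3)
V/A reduces to the same SI base units, so it is a valid unit for electric resistance.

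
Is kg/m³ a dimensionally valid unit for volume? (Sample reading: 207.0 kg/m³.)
No

volume has SI base units: m^3
kg/m³ does NOT reduce to m^3; a valid unit for volume would be e.g. m³.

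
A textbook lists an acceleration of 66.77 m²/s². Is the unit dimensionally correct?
No

acceleration has SI base units: m / s^2
m²/s² does NOT reduce to m / s^2; a valid unit for acceleration would be e.g. m/s².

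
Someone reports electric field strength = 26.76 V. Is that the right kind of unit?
No

electric field strength has SI base units: kg * m / (A * s^3)
V does NOT reduce to kg * m / (A * s^3); a valid unit for electric field strength would be e.g. V/m.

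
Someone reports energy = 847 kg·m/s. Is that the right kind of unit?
No

energy has SI base units: kg * m^2 / s^2
kg·m/s does NOT reduce to kg * m^2 / s^2; a valid unit for energy would be e.g. J.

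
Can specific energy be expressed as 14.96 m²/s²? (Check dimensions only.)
Yes

specific energy has SI base units: m^2 / s^2
m²/s² reduces to the same SI base units, so it is a valid unit for specific energy.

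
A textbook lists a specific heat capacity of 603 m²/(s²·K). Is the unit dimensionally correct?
Yes

specific heat capacity has SI base units: m^2 / (s^2 * K)
m²/(s²·K) reduces to the same SI base units, so it is a valid unit for specific heat capacity.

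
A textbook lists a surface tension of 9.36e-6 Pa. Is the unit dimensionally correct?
No

surface tension has SI base units: kg / s^2
Pa does NOT reduce to kg / s^2; a valid unit for surface tension would be e.g. N/m.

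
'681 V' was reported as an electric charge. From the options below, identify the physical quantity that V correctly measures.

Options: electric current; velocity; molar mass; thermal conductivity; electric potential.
electric potential

electric charge should have units dimensionally equivalent to A * s (e.g. C).
The given unit 'V' reduces to kg * m^2 / (A * s^3). Of the listed options, that is the dimensionality of electric potential.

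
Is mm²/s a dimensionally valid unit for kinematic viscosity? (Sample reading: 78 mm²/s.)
Yes

kinematic viscosity has SI base units: m^2 / s
mm²/s reduces to the same SI base units, so it is a valid unit for kinematic viscosity.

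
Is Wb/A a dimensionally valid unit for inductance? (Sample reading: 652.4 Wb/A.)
Yes

inductance has SI base units: kg * m^2 / (A^2 * s^2)
Wb/A reduces to the same SI base units, so it is a valid unit for inductance.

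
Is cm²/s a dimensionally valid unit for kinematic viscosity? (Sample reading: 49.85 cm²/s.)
Yes

kinematic viscosity has SI base units: m^2 / s
cm²/s reduces to the same SI base units, so it is a valid unit for kinematic viscosity.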